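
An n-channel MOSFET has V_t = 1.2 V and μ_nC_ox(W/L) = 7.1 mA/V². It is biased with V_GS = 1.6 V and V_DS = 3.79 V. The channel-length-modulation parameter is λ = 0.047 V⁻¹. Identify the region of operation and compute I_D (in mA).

V_ov = V_GS − V_t = 1.6 − 1.2 = 0.4 V.
Since V_DS = 3.79 V ≥ V_ov = 0.4 V, the device is in saturation.
I_D = ½ k_n V_ov² (1 + λ V_DS) = 0.5 × 7.1 × 0.4² × (1 + 0.047 × 3.79) = 0.669 mA.

Saturation; I_D = 0.669 mA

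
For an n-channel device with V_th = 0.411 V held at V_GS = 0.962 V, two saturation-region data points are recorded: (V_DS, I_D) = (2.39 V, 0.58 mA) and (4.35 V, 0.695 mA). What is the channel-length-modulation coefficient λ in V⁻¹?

With V_GS fixed, I_D ∝ (1 + λ V_DS) in saturation, so I_D2/I_D1 = (1 + λ V_DS2)/(1 + λ V_DS1).
0.695/0.58 = 1.198 = (1 + 4.35 λ)/(1 + 2.39 λ).
Solving: λ (I_D1 V_DS2 − I_D2 V_DS1) = I_D2 − I_D1, so λ = (0.695 − 0.58) / (0.58 × 4.35 − 0.695 × 2.39) = 0.115 / 0.862 = 0.133 V⁻¹.

λ = 0.133 V⁻¹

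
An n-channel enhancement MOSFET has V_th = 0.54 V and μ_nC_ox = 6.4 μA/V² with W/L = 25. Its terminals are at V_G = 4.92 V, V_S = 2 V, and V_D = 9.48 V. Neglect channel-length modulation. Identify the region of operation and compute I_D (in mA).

V_GS = V_G − V_S = 4.92 − 2 = 2.92 V; V_DS = V_D − V_S = 9.48 − 2 = 7.48 V.
k_n = μ_nC_ox · (W/L) = 0.16 mA/V².
V_ov = V_GS − V_th = 2.92 − 0.54 = 2.38 V.
Since V_DS = 7.48 V ≥ V_ov = 2.38 V, the device is in saturation.
I_D = ½ k_n V_ov² = 0.5 × 0.16 × 2.38² = 0.453 mA.

Saturation; I_D = 0.453 mA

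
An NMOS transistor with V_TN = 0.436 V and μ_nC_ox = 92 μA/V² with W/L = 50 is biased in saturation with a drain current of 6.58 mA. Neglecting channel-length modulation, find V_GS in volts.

V_GS = 2.13 V

k_n = μ_nC_ox · (W/L) = 4.6 mA/V².
In saturation I_D = ½ k_n (V_GS − V_TN)², so V_GS − V_TN = √(2 I_D / k_n) = √(2 × 6.58 / 4.6) = 1.69 V.
V_GS = 0.436 + 1.69 = 2.13 V.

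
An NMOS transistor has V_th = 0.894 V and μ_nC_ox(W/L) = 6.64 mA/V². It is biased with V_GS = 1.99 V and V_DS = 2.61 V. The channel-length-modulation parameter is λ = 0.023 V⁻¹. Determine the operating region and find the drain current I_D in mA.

Saturation; I_D = 4.23 mA

V_ov = V_GS − V_th = 1.99 − 0.894 = 1.1 V.
Since V_DS = 2.61 V ≥ V_ov = 1.1 V, the device is in saturation.
I_D = ½ k_n V_ov² (1 + λ V_DS) = 0.5 × 6.64 × 1.1² × (1 + 0.023 × 2.61) = 4.23 mA.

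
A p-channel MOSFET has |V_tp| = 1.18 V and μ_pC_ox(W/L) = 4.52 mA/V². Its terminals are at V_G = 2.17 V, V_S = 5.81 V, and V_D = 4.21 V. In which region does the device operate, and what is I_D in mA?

Triode; I_D = 12.0 mA

V_SG = V_S − V_G = 5.81 − 2.17 = 3.64 V; V_SD = V_S − V_D = 5.81 − 4.21 = 1.6 V.
V_ov = V_SG − |V_tp| = 3.64 − 1.18 = 2.46 V.
Since V_SD = 1.6 V < V_ov = 2.46 V, the device is in the triode region.
I_D = k_p [V_ov · V_SD − ½ V_SD²] = 4.52 × [2.46 × 1.6 − 0.5 × 1.6²] = 12 mA.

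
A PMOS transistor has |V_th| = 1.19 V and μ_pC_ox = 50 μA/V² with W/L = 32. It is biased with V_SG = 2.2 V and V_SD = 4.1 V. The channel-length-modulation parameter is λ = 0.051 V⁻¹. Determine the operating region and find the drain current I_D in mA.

k_p = μ_pC_ox · (W/L) = 1.6 mA/V².
V_ov = V_SG − |V_th| = 2.2 − 1.19 = 1.01 V.
Since V_SD = 4.1 V ≥ V_ov = 1.01 V, the device is in saturation.
I_D = ½ k_p V_ov² (1 + λ V_SD) = 0.5 × 1.6 × 1.01² × (1 + 0.051 × 4.1) = 0.987 mA.

Saturation; I_D = 0.987 mA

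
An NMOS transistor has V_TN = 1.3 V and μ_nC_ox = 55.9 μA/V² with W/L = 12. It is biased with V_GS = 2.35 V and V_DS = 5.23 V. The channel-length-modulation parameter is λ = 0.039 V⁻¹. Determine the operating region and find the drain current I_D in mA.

Saturation; I_D = 0.445 mA

k_n = μ_nC_ox · (W/L) = 0.6708 mA/V².
V_ov = V_GS − V_TN = 2.35 − 1.3 = 1.05 V.
Since V_DS = 5.23 V ≥ V_ov = 1.05 V, the device is in saturation.
I_D = ½ k_n V_ov² (1 + λ V_DS) = 0.5 × 0.6708 × 1.05² × (1 + 0.039 × 5.23) = 0.445 mA.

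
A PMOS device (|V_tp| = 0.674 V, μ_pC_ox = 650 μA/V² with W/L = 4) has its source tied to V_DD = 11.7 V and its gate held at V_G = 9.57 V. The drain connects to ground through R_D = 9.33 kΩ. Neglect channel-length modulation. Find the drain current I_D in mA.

V_SG = V_DD − V_G = 11.7 − 9.57 = 2.13 V, so V_ov = 2.13 − 0.674 = 1.46 V.
k_p = μ_pC_ox · (W/L) = 2.6 mA/V².
Assume saturation: I_D = ½ k_p V_ov² = 0.5 × 2.6 × 1.46² = 2.76 mA, giving V_SD = V_DD − I_D R_D = 11.7 − 2.76 × 9.33 = -14 V.
But -14 V < V_ov = 1.46 V, so the device is actually in triode.
In triode I_D = k_p[V_ov V_SD − ½ V_SD²] and I_D = (V_DD − V_SD)/R_D. Equating: 12.1 V_SD² − 36.32 V_SD + 11.7 = 0, giving V_SD = 0.367 V (the root below V_ov).
I_D = (11.7 − 0.367) / 9.33 = 1.21 mA.

I_D = 1.21 mA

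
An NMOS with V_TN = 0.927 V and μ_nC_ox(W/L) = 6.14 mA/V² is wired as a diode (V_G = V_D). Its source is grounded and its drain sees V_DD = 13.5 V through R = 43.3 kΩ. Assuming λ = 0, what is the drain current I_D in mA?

With gate tied to drain, V_GS = V_DS ≥ V_GS − V_TN, so the device is in saturation.
KCL at the drain: ½ k_n (V_GS − V_TN)² = (V_DD − V_GS)/R.
Let x = V_GS − 0.927. Then 133 x² + x − 12.57 = 0, giving x = 0.304 V (positive root), so V_GS = 1.23 V.
I_D = (V_DD − V_GS)/R = (13.5 − 1.23) / 43.3 = 0.283 mA.

I_D = 0.283 mA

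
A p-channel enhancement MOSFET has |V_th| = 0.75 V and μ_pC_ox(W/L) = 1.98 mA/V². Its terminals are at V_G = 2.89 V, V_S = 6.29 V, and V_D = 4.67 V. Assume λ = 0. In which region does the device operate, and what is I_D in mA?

V_SG = V_S − V_G = 6.29 − 2.89 = 3.4 V; V_SD = V_S − V_D = 6.29 − 4.67 = 1.62 V.
V_ov = V_SG − |V_th| = 3.4 − 0.75 = 2.65 V.
Since V_SD = 1.62 V < V_ov = 2.65 V, the device is in the triode region.
I_D = k_p [V_ov · V_SD − ½ V_SD²] = 1.98 × [2.65 × 1.62 − 0.5 × 1.62²] = 5.9 mA.

Triode; I_D = 5.90 mA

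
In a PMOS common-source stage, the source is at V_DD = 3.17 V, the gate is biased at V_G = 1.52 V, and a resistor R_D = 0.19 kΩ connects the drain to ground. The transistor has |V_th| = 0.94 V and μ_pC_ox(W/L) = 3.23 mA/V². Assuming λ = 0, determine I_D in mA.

V_SG = V_DD − V_G = 3.17 − 1.52 = 1.65 V, so V_ov = 1.65 − 0.94 = 0.71 V.
Assume saturation: I_D = ½ k_p V_ov² = 0.5 × 3.23 × 0.71² = 0.814 mA, giving V_SD = V_DD − I_D R_D = 3.17 − 0.814 × 0.19 = 3.02 V.
V_SD = 3.02 V ≥ V_ov = 0.71 V, confirming saturation.

I_D = 0.814 mA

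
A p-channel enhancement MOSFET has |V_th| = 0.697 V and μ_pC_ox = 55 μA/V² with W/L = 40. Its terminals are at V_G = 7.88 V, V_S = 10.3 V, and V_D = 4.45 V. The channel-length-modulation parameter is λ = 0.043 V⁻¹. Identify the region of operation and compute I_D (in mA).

V_SG = V_S − V_G = 10.3 − 7.88 = 2.42 V; V_SD = V_S − V_D = 10.3 − 4.45 = 5.85 V.
k_p = μ_pC_ox · (W/L) = 2.2 mA/V².
V_ov = V_SG − |V_th| = 2.42 − 0.697 = 1.72 V.
Since V_SD = 5.85 V ≥ V_ov = 1.72 V, the device is in saturation.
I_D = ½ k_p V_ov² (1 + λ V_SD) = 0.5 × 2.2 × 1.72² × (1 + 0.043 × 5.85) = 4.09 mA.

Saturation; I_D = 4.09 mA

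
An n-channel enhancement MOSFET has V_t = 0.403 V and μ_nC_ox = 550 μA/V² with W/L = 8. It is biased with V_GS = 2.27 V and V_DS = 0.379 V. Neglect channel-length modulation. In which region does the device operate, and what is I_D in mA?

Triode; I_D = 2.80 mA

k_n = μ_nC_ox · (W/L) = 4.4 mA/V².
V_ov = V_GS − V_t = 2.27 − 0.403 = 1.87 V.
Since V_DS = 0.379 V < V_ov = 1.87 V, the device is in the triode region.
I_D = k_n [V_ov · V_DS − ½ V_DS²] = 4.4 × [1.87 × 0.379 − 0.5 × 0.379²] = 2.8 mA.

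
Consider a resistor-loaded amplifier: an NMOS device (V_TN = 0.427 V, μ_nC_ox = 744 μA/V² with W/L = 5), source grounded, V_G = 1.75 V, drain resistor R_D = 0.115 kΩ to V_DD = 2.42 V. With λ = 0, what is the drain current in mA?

I_D = 3.26 mA

V_GS = V_G = 1.75 V, so V_ov = 1.75 − 0.427 = 1.32 V.
k_n = μ_nC_ox · (W/L) = 3.72 mA/V².
Assume saturation: I_D = ½ k_n V_ov² = 0.5 × 3.72 × 1.32² = 3.26 mA, giving V_DS = V_DD − I_D R_D = 2.42 − 3.26 × 0.115 = 2.05 V.
V_DS = 2.05 V ≥ V_ov = 1.32 V, confirming saturation.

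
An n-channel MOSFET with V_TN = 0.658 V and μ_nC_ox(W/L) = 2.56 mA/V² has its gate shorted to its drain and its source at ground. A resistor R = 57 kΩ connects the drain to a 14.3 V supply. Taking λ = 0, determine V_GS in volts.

With gate tied to drain, V_GS = V_DS ≥ V_GS − V_TN, so the device is in saturation.
KCL at the drain: ½ k_n (V_GS − V_TN)² = (V_DD − V_GS)/R.
Let x = V_GS − 0.658. Then 73 x² + x − 13.64 = 0, giving x = 0.426 V (positive root), so V_GS = 1.08 V.
I_D = (V_DD − V_GS)/R = (14.3 − 1.08) / 57 = 0.232 mA.

V_GS = 1.08 V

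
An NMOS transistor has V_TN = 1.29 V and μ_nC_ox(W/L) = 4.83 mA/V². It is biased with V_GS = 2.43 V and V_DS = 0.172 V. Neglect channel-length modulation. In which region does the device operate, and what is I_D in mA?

V_ov = V_GS − V_TN = 2.43 − 1.29 = 1.14 V.
Since V_DS = 0.172 V < V_ov = 1.14 V, the device is in the triode region.
I_D = k_n [V_ov · V_DS − ½ V_DS²] = 4.83 × [1.14 × 0.172 − 0.5 × 0.172²] = 0.876 mA.

Triode; I_D = 0.876 mA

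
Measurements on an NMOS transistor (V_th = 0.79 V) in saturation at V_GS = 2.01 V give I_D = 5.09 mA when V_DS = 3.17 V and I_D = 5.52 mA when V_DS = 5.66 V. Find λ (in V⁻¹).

With V_GS fixed, I_D ∝ (1 + λ V_DS) in saturation, so I_D2/I_D1 = (1 + λ V_DS2)/(1 + λ V_DS1).
5.52/5.09 = 1.084 = (1 + 5.66 λ)/(1 + 3.17 λ).
Solving: λ (I_D1 V_DS2 − I_D2 V_DS1) = I_D2 − I_D1, so λ = (5.52 − 5.09) / (5.09 × 5.66 − 5.52 × 3.17) = 0.43 / 11.3 = 0.038 V⁻¹.

λ = 0.0380 V⁻¹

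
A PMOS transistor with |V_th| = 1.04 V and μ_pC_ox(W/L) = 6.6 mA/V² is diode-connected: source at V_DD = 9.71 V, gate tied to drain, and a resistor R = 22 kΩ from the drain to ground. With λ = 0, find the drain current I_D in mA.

I_D = 0.379 mA

With gate tied to drain, V_SG = V_SD ≥ V_SG − |V_th|, so the device is in saturation.
KCL at the drain: ½ k_p (V_SG − |V_th|)² = (V_DD − V_SG)/R.
Let x = V_SG − 1.04. Then 72.6 x² + x − 8.67 = 0, giving x = 0.339 V (positive root), so V_SG = 1.38 V.
I_D = (V_DD − V_SG)/R = (9.71 − 1.38) / 22 = 0.379 mA.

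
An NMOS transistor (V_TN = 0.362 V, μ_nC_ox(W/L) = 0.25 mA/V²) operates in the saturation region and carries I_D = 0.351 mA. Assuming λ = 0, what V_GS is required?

V_GS = 2.04 V

In saturation I_D = ½ k_n (V_GS − V_TN)², so V_GS − V_TN = √(2 I_D / k_n) = √(2 × 0.351 / 0.25) = 1.68 V.
V_GS = 0.362 + 1.68 = 2.04 V.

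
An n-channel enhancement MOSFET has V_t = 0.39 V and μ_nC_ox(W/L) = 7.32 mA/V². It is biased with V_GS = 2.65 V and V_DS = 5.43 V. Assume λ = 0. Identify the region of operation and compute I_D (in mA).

Saturation; I_D = 18.7 mA

V_ov = V_GS − V_t = 2.65 − 0.39 = 2.26 V.
Since V_DS = 5.43 V ≥ V_ov = 2.26 V, the device is in saturation.
I_D = ½ k_n V_ov² = 0.5 × 7.32 × 2.26² = 18.7 mA.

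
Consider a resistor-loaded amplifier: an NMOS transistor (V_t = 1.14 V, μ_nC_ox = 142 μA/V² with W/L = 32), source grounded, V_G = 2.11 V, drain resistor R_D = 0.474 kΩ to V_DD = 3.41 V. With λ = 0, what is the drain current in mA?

V_GS = V_G = 2.11 V, so V_ov = 2.11 − 1.14 = 0.97 V.
k_n = μ_nC_ox · (W/L) = 4.544 mA/V².
Assume saturation: I_D = ½ k_n V_ov² = 0.5 × 4.544 × 0.97² = 2.14 mA, giving V_DS = V_DD − I_D R_D = 3.41 − 2.14 × 0.474 = 2.4 V.
V_DS = 2.4 V ≥ V_ov = 0.97 V, confirming saturation.

I_D = 2.14 mA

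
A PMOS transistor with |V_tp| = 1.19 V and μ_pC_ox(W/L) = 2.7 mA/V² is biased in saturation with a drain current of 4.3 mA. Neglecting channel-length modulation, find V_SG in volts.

V_SG = 2.97 V

In saturation I_D = ½ k_p (V_SG − |V_tp|)², so V_SG − |V_tp| = √(2 I_D / k_p) = √(2 × 4.3 / 2.7) = 1.78 V.
V_SG = 1.19 + 1.78 = 2.97 V.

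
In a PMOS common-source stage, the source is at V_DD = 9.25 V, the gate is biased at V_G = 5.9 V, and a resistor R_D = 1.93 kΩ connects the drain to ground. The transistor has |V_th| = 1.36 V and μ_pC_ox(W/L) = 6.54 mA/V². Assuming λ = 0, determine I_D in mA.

I_D = 4.59 mA

V_SG = V_DD − V_G = 9.25 − 5.9 = 3.35 V, so V_ov = 3.35 − 1.36 = 1.99 V.
Assume saturation: I_D = ½ k_p V_ov² = 0.5 × 6.54 × 1.99² = 12.9 mA, giving V_SD = V_DD − I_D R_D = 9.25 − 12.9 × 1.93 = -15.7 V.
But -15.7 V < V_ov = 1.99 V, so the device is actually in triode.
In triode I_D = k_p[V_ov V_SD − ½ V_SD²] and I_D = (V_DD − V_SD)/R_D. Equating: 6.31 V_SD² − 26.12 V_SD + 9.25 = 0, giving V_SD = 0.391 V (the root below V_ov).
I_D = (9.25 − 0.391) / 1.93 = 4.59 mA.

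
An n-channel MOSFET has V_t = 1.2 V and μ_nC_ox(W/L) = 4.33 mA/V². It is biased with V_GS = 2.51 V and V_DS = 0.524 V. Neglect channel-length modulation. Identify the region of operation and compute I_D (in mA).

V_ov = V_GS − V_t = 2.51 − 1.2 = 1.31 V.
Since V_DS = 0.524 V < V_ov = 1.31 V, the device is in the triode region.
I_D = k_n [V_ov · V_DS − ½ V_DS²] = 4.33 × [1.31 × 0.524 − 0.5 × 0.524²] = 2.38 mA.

Triode; I_D = 2.38 mA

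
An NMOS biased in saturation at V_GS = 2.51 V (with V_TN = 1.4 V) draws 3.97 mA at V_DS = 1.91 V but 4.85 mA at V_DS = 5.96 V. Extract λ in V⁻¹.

With V_GS fixed, I_D ∝ (1 + λ V_DS) in saturation, so I_D2/I_D1 = (1 + λ V_DS2)/(1 + λ V_DS1).
4.85/3.97 = 1.222 = (1 + 5.96 λ)/(1 + 1.91 λ).
Solving: λ (I_D1 V_DS2 − I_D2 V_DS1) = I_D2 − I_D1, so λ = (4.85 − 3.97) / (3.97 × 5.96 − 4.85 × 1.91) = 0.88 / 14.4 = 0.0611 V⁻¹.

λ = 0.0611 V⁻¹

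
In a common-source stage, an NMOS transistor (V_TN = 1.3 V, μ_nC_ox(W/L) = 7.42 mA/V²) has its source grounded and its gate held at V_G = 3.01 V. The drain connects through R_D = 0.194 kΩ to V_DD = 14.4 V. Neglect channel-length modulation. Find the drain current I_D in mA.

V_GS = V_G = 3.01 V, so V_ov = 3.01 − 1.3 = 1.71 V.
Assume saturation: I_D = ½ k_n V_ov² = 0.5 × 7.42 × 1.71² = 10.8 mA, giving V_DS = V_DD − I_D R_D = 14.4 − 10.8 × 0.194 = 12.3 V.
V_DS = 12.3 V ≥ V_ov = 1.71 V, confirming saturation.

I_D = 10.8 mA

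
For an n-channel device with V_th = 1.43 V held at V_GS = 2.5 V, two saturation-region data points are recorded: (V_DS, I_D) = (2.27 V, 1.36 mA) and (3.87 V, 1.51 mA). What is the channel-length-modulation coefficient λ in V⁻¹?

With V_GS fixed, I_D ∝ (1 + λ V_DS) in saturation, so I_D2/I_D1 = (1 + λ V_DS2)/(1 + λ V_DS1).
1.51/1.36 = 1.11 = (1 + 3.87 λ)/(1 + 2.27 λ).
Solving: λ (I_D1 V_DS2 − I_D2 V_DS1) = I_D2 − I_D1, so λ = (1.51 − 1.36) / (1.36 × 3.87 − 1.51 × 2.27) = 0.15 / 1.84 = 0.0817 V⁻¹.

λ = 0.0817 V⁻¹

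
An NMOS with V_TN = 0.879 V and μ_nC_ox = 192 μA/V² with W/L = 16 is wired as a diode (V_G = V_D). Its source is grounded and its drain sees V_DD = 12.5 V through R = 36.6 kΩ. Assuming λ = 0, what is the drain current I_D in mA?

With gate tied to drain, V_GS = V_DS ≥ V_GS − V_TN, so the device is in saturation.
k_n = μ_nC_ox · (W/L) = 3.072 mA/V².
KCL at the drain: ½ k_n (V_GS − V_TN)² = (V_DD − V_GS)/R.
Let x = V_GS − 0.879. Then 56.2 x² + x − 11.62 = 0, giving x = 0.446 V (positive root), so V_GS = 1.32 V.
I_D = (V_DD − V_GS)/R = (12.5 − 1.32) / 36.6 = 0.305 mA.

I_D = 0.305 mA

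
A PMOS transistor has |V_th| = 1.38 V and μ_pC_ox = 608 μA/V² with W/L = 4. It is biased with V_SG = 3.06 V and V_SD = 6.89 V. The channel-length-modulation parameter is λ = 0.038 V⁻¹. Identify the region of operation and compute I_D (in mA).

k_p = μ_pC_ox · (W/L) = 2.432 mA/V².
V_ov = V_SG − |V_th| = 3.06 − 1.38 = 1.68 V.
Since V_SD = 6.89 V ≥ V_ov = 1.68 V, the device is in saturation.
I_D = ½ k_p V_ov² (1 + λ V_SD) = 0.5 × 2.432 × 1.68² × (1 + 0.038 × 6.89) = 4.33 mA.

Saturation; I_D = 4.33 mA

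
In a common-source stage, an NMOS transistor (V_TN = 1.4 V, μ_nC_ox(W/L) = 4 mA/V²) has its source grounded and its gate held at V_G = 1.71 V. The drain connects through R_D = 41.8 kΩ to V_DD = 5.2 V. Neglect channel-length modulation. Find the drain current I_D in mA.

V_GS = V_G = 1.71 V, so V_ov = 1.71 − 1.4 = 0.31 V.
Assume saturation: I_D = ½ k_n V_ov² = 0.5 × 4 × 0.31² = 0.192 mA, giving V_DS = V_DD − I_D R_D = 5.2 − 0.192 × 41.8 = -2.83 V.
But -2.83 V < V_ov = 0.31 V, so the device is actually in triode.
In triode I_D = k_n[V_ov V_DS − ½ V_DS²] and I_D = (V_DD − V_DS)/R_D. Equating: 83.6 V_DS² − 52.83 V_DS + 5.2 = 0, giving V_DS = 0.122 V (the root below V_ov).
I_D = (5.2 − 0.122) / 41.8 = 0.121 mA.

I_D = 0.121 mA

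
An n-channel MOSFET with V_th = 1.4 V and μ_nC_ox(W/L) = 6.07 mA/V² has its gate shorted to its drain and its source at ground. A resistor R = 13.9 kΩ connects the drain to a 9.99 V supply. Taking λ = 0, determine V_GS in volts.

V_GS = 1.84 V

With gate tied to drain, V_GS = V_DS ≥ V_GS − V_th, so the device is in saturation.
KCL at the drain: ½ k_n (V_GS − V_th)² = (V_DD − V_GS)/R.
Let x = V_GS − 1.4. Then 42.2 x² + x − 8.59 = 0, giving x = 0.44 V (positive root), so V_GS = 1.84 V.
I_D = (V_DD − V_GS)/R = (9.99 − 1.84) / 13.9 = 0.586 mA.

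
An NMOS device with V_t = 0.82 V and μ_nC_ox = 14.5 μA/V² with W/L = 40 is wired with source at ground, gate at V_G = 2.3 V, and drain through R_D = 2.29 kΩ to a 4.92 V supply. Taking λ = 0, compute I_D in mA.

V_GS = V_G = 2.3 V, so V_ov = 2.3 − 0.82 = 1.48 V.
k_n = μ_nC_ox · (W/L) = 0.58 mA/V².
Assume saturation: I_D = ½ k_n V_ov² = 0.5 × 0.58 × 1.48² = 0.635 mA, giving V_DS = V_DD − I_D R_D = 4.92 − 0.635 × 2.29 = 3.47 V.
V_DS = 3.47 V ≥ V_ov = 1.48 V, confirming saturation.

I_D = 0.635 mA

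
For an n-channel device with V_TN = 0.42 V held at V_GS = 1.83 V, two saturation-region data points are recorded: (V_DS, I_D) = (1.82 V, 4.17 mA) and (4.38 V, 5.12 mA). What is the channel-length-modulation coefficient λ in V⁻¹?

λ = 0.106 V⁻¹

With V_GS fixed, I_D ∝ (1 + λ V_DS) in saturation, so I_D2/I_D1 = (1 + λ V_DS2)/(1 + λ V_DS1).
5.12/4.17 = 1.228 = (1 + 4.38 λ)/(1 + 1.82 λ).
Solving: λ (I_D1 V_DS2 − I_D2 V_DS1) = I_D2 − I_D1, so λ = (5.12 − 4.17) / (4.17 × 4.38 − 5.12 × 1.82) = 0.95 / 8.95 = 0.106 V⁻¹.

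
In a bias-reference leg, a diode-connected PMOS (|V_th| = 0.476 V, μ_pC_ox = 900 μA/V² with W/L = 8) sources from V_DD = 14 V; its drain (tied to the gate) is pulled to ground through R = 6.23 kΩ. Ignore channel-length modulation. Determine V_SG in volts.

With gate tied to drain, V_SG = V_SD ≥ V_SG − |V_th|, so the device is in saturation.
k_p = μ_pC_ox · (W/L) = 7.2 mA/V².
KCL at the drain: ½ k_p (V_SG − |V_th|)² = (V_DD − V_SG)/R.
Let x = V_SG − 0.476. Then 22.4 x² + x − 13.52 = 0, giving x = 0.755 V (positive root), so V_SG = 1.23 V.
I_D = (V_DD − V_SG)/R = (14 − 1.23) / 6.23 = 2.05 mA.

V_SG = 1.23 V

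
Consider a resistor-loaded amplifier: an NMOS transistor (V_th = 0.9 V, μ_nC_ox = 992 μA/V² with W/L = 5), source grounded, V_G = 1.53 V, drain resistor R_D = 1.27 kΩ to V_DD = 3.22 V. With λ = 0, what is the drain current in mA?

I_D = 0.984 mA

V_GS = V_G = 1.53 V, so V_ov = 1.53 − 0.9 = 0.63 V.
k_n = μ_nC_ox · (W/L) = 4.96 mA/V².
Assume saturation: I_D = ½ k_n V_ov² = 0.5 × 4.96 × 0.63² = 0.984 mA, giving V_DS = V_DD − I_D R_D = 3.22 − 0.984 × 1.27 = 1.97 V.
V_DS = 1.97 V ≥ V_ov = 0.63 V, confirming saturation.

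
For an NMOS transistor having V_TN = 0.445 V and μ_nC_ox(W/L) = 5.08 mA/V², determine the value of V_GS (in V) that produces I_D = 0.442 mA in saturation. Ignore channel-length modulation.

V_GS = 0.862 V

In saturation I_D = ½ k_n (V_GS − V_TN)², so V_GS − V_TN = √(2 I_D / k_n) = √(2 × 0.442 / 5.08) = 0.417 V.
V_GS = 0.445 + 0.417 = 0.862 V.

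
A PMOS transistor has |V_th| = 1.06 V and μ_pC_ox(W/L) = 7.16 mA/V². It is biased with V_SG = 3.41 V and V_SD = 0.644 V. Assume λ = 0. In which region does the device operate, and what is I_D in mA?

Triode; I_D = 9.35 mA

V_ov = V_SG − |V_th| = 3.41 − 1.06 = 2.35 V.
Since V_SD = 0.644 V < V_ov = 2.35 V, the device is in the triode region.
I_D = k_p [V_ov · V_SD − ½ V_SD²] = 7.16 × [2.35 × 0.644 − 0.5 × 0.644²] = 9.35 mA.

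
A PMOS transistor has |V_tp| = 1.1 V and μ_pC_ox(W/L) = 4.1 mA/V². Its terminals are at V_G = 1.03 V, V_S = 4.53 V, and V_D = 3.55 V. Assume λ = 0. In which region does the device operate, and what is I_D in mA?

Triode; I_D = 7.67 mA

V_SG = V_S − V_G = 4.53 − 1.03 = 3.5 V; V_SD = V_S − V_D = 4.53 − 3.55 = 0.98 V.
V_ov = V_SG − |V_tp| = 3.5 − 1.1 = 2.4 V.
Since V_SD = 0.98 V < V_ov = 2.4 V, the device is in the triode region.
I_D = k_p [V_ov · V_SD − ½ V_SD²] = 4.1 × [2.4 × 0.98 − 0.5 × 0.98²] = 7.67 mA.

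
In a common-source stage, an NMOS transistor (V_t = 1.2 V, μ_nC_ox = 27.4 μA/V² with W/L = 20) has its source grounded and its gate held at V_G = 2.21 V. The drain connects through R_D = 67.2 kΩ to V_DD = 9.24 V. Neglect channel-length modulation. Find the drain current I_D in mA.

I_D = 0.133 mA

V_GS = V_G = 2.21 V, so V_ov = 2.21 − 1.2 = 1.01 V.
k_n = μ_nC_ox · (W/L) = 0.548 mA/V².
Assume saturation: I_D = ½ k_n V_ov² = 0.5 × 0.548 × 1.01² = 0.28 mA, giving V_DS = V_DD − I_D R_D = 9.24 − 0.28 × 67.2 = -9.54 V.
But -9.54 V < V_ov = 1.01 V, so the device is actually in triode.
In triode I_D = k_n[V_ov V_DS − ½ V_DS²] and I_D = (V_DD − V_DS)/R_D. Equating: 18.4 V_DS² − 38.19 V_DS + 9.24 = 0, giving V_DS = 0.28 V (the root below V_ov).
I_D = (9.24 − 0.28) / 67.2 = 0.133 mA.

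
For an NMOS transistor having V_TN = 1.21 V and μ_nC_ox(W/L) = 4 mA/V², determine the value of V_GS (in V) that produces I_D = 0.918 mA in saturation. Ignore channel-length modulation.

In saturation I_D = ½ k_n (V_GS − V_TN)², so V_GS − V_TN = √(2 I_D / k_n) = √(2 × 0.918 / 4) = 0.677 V.
V_GS = 1.21 + 0.677 = 1.89 V.

V_GS = 1.89 V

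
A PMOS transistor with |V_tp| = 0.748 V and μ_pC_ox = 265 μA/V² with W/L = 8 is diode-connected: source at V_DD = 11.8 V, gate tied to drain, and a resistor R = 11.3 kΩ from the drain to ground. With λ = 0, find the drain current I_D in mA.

I_D = 0.897 mA

With gate tied to drain, V_SG = V_SD ≥ V_SG − |V_tp|, so the device is in saturation.
k_p = μ_pC_ox · (W/L) = 2.12 mA/V².
KCL at the drain: ½ k_p (V_SG − |V_tp|)² = (V_DD − V_SG)/R.
Let x = V_SG − 0.748. Then 12 x² + x − 11.05 = 0, giving x = 0.92 V (positive root), so V_SG = 1.67 V.
I_D = (V_DD − V_SG)/R = (11.8 − 1.67) / 11.3 = 0.897 mA.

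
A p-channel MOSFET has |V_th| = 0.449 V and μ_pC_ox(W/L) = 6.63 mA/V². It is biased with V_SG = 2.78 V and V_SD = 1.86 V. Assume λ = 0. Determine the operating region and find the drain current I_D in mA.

Triode; I_D = 17.3 mA

V_ov = V_SG − |V_th| = 2.78 − 0.449 = 2.33 V.
Since V_SD = 1.86 V < V_ov = 2.33 V, the device is in the triode region.
I_D = k_p [V_ov · V_SD − ½ V_SD²] = 6.63 × [2.33 × 1.86 − 0.5 × 1.86²] = 17.3 mA.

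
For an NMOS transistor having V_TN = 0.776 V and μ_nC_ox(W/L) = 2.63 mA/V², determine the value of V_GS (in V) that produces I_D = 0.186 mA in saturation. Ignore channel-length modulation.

In saturation I_D = ½ k_n (V_GS − V_TN)², so V_GS − V_TN = √(2 I_D / k_n) = √(2 × 0.186 / 2.63) = 0.376 V.
V_GS = 0.776 + 0.376 = 1.15 V.

V_GS = 1.15 V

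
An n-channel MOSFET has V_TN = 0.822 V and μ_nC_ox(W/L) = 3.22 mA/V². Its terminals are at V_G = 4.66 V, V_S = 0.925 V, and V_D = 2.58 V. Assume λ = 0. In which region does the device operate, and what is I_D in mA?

Triode; I_D = 11.1 mA

V_GS = V_G − V_S = 4.66 − 0.925 = 3.74 V; V_DS = V_D − V_S = 2.58 − 0.925 = 1.66 V.
V_ov = V_GS − V_TN = 3.74 − 0.822 = 2.91 V.
Since V_DS = 1.66 V < V_ov = 2.91 V, the device is in the triode region.
I_D = k_n [V_ov · V_DS − ½ V_DS²] = 3.22 × [2.91 × 1.66 − 0.5 × 1.66²] = 11.1 mA.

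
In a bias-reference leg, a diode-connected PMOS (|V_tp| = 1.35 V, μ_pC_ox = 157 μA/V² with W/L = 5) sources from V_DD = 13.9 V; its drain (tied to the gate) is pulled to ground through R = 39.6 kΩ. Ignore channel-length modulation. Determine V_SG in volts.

With gate tied to drain, V_SG = V_SD ≥ V_SG − |V_tp|, so the device is in saturation.
k_p = μ_pC_ox · (W/L) = 0.785 mA/V².
KCL at the drain: ½ k_p (V_SG − |V_tp|)² = (V_DD − V_SG)/R.
Let x = V_SG − 1.35. Then 15.5 x² + x − 12.55 = 0, giving x = 0.867 V (positive root), so V_SG = 2.22 V.
I_D = (V_DD − V_SG)/R = (13.9 − 2.22) / 39.6 = 0.295 mA.

V_SG = 2.22 V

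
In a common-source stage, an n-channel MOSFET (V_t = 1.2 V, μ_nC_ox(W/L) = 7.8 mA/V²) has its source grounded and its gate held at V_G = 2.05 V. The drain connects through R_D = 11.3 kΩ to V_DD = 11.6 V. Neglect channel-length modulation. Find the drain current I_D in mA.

V_GS = V_G = 2.05 V, so V_ov = 2.05 − 1.2 = 0.85 V.
Assume saturation: I_D = ½ k_n V_ov² = 0.5 × 7.8 × 0.85² = 2.82 mA, giving V_DS = V_DD − I_D R_D = 11.6 − 2.82 × 11.3 = -20.2 V.
But -20.2 V < V_ov = 0.85 V, so the device is actually in triode.
In triode I_D = k_n[V_ov V_DS − ½ V_DS²] and I_D = (V_DD − V_DS)/R_D. Equating: 44.1 V_DS² − 75.92 V_DS + 11.6 = 0, giving V_DS = 0.169 V (the root below V_ov).
I_D = (11.6 − 0.169) / 11.3 = 1.01 mA.

I_D = 1.01 mA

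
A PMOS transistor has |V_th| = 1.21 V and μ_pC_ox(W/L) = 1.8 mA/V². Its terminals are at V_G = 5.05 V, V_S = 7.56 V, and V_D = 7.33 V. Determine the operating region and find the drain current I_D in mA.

Triode; I_D = 0.491 mA

V_SG = V_S − V_G = 7.56 − 5.05 = 2.51 V; V_SD = V_S − V_D = 7.56 − 7.33 = 0.23 V.
V_ov = V_SG − |V_th| = 2.51 − 1.21 = 1.3 V.
Since V_SD = 0.23 V < V_ov = 1.3 V, the device is in the triode region.
I_D = k_p [V_ov · V_SD − ½ V_SD²] = 1.8 × [1.3 × 0.23 − 0.5 × 0.23²] = 0.491 mA.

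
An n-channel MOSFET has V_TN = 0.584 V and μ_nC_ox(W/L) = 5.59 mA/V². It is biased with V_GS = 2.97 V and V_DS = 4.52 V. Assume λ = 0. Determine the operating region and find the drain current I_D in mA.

Saturation; I_D = 15.9 mA

V_ov = V_GS − V_TN = 2.97 − 0.584 = 2.39 V.
Since V_DS = 4.52 V ≥ V_ov = 2.39 V, the device is in saturation.
I_D = ½ k_n V_ov² = 0.5 × 5.59 × 2.39² = 15.9 mA.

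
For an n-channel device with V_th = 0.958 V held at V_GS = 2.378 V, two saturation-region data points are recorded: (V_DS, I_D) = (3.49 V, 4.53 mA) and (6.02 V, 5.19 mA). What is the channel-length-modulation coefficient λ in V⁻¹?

λ = 0.0721 V⁻¹

With V_GS fixed, I_D ∝ (1 + λ V_DS) in saturation, so I_D2/I_D1 = (1 + λ V_DS2)/(1 + λ V_DS1).
5.19/4.53 = 1.146 = (1 + 6.02 λ)/(1 + 3.49 λ).
Solving: λ (I_D1 V_DS2 − I_D2 V_DS1) = I_D2 − I_D1, so λ = (5.19 − 4.53) / (4.53 × 6.02 − 5.19 × 3.49) = 0.66 / 9.16 = 0.0721 V⁻¹.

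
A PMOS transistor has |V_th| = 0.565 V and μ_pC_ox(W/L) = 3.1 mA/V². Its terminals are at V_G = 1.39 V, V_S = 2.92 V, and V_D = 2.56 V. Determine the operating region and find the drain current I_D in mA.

Triode; I_D = 0.876 mA

V_SG = V_S − V_G = 2.92 − 1.39 = 1.53 V; V_SD = V_S − V_D = 2.92 − 2.56 = 0.36 V.
V_ov = V_SG − |V_th| = 1.53 − 0.565 = 0.965 V.
Since V_SD = 0.36 V < V_ov = 0.965 V, the device is in the triode region.
I_D = k_p [V_ov · V_SD − ½ V_SD²] = 3.1 × [0.965 × 0.36 − 0.5 × 0.36²] = 0.876 mA.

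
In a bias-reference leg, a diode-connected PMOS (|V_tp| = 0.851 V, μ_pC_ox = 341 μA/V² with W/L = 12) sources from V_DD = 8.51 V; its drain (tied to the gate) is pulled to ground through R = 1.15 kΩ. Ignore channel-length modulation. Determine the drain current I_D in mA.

I_D = 5.27 mA

With gate tied to drain, V_SG = V_SD ≥ V_SG − |V_tp|, so the device is in saturation.
k_p = μ_pC_ox · (W/L) = 4.092 mA/V².
KCL at the drain: ½ k_p (V_SG − |V_tp|)² = (V_DD − V_SG)/R.
Let x = V_SG − 0.851. Then 2.35 x² + x − 7.659 = 0, giving x = 1.6 V (positive root), so V_SG = 2.46 V.
I_D = (V_DD − V_SG)/R = (8.51 − 2.46) / 1.15 = 5.27 mA.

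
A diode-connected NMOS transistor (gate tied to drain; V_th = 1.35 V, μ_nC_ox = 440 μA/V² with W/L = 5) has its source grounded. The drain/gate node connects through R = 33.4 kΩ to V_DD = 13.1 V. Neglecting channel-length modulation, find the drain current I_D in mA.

I_D = 0.335 mA

With gate tied to drain, V_GS = V_DS ≥ V_GS − V_th, so the device is in saturation.
k_n = μ_nC_ox · (W/L) = 2.2 mA/V².
KCL at the drain: ½ k_n (V_GS − V_th)² = (V_DD − V_GS)/R.
Let x = V_GS − 1.35. Then 36.7 x² + x − 11.75 = 0, giving x = 0.552 V (positive root), so V_GS = 1.9 V.
I_D = (V_DD − V_GS)/R = (13.1 − 1.9) / 33.4 = 0.335 mA.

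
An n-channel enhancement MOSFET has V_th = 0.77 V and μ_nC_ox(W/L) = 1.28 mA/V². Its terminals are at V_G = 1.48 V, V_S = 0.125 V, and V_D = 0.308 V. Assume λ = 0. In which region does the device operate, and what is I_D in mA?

V_GS = V_G − V_S = 1.48 − 0.125 = 1.35 V; V_DS = V_D − V_S = 0.308 − 0.125 = 0.183 V.
V_ov = V_GS − V_th = 1.35 − 0.77 = 0.585 V.
Since V_DS = 0.183 V < V_ov = 0.585 V, the device is in the triode region.
I_D = k_n [V_ov · V_DS − ½ V_DS²] = 1.28 × [0.585 × 0.183 − 0.5 × 0.183²] = 0.116 mA.

Triode; I_D = 0.116 mA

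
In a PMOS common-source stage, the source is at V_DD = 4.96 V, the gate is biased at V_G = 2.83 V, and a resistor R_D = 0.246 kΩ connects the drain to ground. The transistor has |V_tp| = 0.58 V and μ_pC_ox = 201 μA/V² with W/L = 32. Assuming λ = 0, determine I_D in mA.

V_SG = V_DD − V_G = 4.96 − 2.83 = 2.13 V, so V_ov = 2.13 − 0.58 = 1.55 V.
k_p = μ_pC_ox · (W/L) = 6.432 mA/V².
Assume saturation: I_D = ½ k_p V_ov² = 0.5 × 6.432 × 1.55² = 7.73 mA, giving V_SD = V_DD − I_D R_D = 4.96 − 7.73 × 0.246 = 3.06 V.
V_SD = 3.06 V ≥ V_ov = 1.55 V, confirming saturation.

I_D = 7.73 mA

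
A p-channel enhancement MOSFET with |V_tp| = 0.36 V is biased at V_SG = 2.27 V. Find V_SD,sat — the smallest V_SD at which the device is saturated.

V_SD,sat = 1.91 V

The boundary between triode and saturation is V_SD = V_SG − |V_tp| = V_ov.
V_ov = 2.27 − 0.36 = 1.91 V.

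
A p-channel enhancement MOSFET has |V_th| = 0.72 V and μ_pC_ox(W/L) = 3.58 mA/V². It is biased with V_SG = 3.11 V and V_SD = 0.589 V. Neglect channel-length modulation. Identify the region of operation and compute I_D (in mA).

V_ov = V_SG − |V_th| = 3.11 − 0.72 = 2.39 V.
Since V_SD = 0.589 V < V_ov = 2.39 V, the device is in the triode region.
I_D = k_p [V_ov · V_SD − ½ V_SD²] = 3.58 × [2.39 × 0.589 − 0.5 × 0.589²] = 4.42 mA.

Triode; I_D = 4.42 mA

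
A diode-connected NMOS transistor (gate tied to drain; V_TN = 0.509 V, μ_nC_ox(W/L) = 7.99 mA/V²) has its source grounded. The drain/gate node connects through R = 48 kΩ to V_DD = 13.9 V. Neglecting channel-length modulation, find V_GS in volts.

With gate tied to drain, V_GS = V_DS ≥ V_GS − V_TN, so the device is in saturation.
KCL at the drain: ½ k_n (V_GS − V_TN)² = (V_DD − V_GS)/R.
Let x = V_GS − 0.509. Then 192 x² + x − 13.39 = 0, giving x = 0.262 V (positive root), so V_GS = 0.771 V.
I_D = (V_DD − V_GS)/R = (13.9 − 0.771) / 48 = 0.274 mA.

V_GS = 0.771 V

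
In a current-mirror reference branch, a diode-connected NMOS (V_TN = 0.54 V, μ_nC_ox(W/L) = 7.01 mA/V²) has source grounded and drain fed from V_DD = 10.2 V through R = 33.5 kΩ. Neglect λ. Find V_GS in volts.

V_GS = 0.823 V

With gate tied to drain, V_GS = V_DS ≥ V_GS − V_TN, so the device is in saturation.
KCL at the drain: ½ k_n (V_GS − V_TN)² = (V_DD − V_GS)/R.
Let x = V_GS − 0.54. Then 117 x² + x − 9.66 = 0, giving x = 0.283 V (positive root), so V_GS = 0.823 V.
I_D = (V_DD − V_GS)/R = (10.2 − 0.823) / 33.5 = 0.28 mA.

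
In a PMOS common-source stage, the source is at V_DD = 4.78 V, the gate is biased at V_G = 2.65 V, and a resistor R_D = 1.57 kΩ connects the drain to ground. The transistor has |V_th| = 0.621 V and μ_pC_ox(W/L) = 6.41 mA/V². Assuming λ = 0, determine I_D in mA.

I_D = 2.84 mA

V_SG = V_DD − V_G = 4.78 − 2.65 = 2.13 V, so V_ov = 2.13 − 0.621 = 1.51 V.
Assume saturation: I_D = ½ k_p V_ov² = 0.5 × 6.41 × 1.51² = 7.3 mA, giving V_SD = V_DD − I_D R_D = 4.78 − 7.3 × 1.57 = -6.68 V.
But -6.68 V < V_ov = 1.51 V, so the device is actually in triode.
In triode I_D = k_p[V_ov V_SD − ½ V_SD²] and I_D = (V_DD − V_SD)/R_D. Equating: 5.03 V_SD² − 16.19 V_SD + 4.78 = 0, giving V_SD = 0.329 V (the root below V_ov).
I_D = (4.78 − 0.329) / 1.57 = 2.84 mA.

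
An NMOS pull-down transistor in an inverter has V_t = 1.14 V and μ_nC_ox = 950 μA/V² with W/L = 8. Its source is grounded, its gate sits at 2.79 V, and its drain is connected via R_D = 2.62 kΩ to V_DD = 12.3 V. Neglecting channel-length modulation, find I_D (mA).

V_GS = V_G = 2.79 V, so V_ov = 2.79 − 1.14 = 1.65 V.
k_n = μ_nC_ox · (W/L) = 7.6 mA/V².
Assume saturation: I_D = ½ k_n V_ov² = 0.5 × 7.6 × 1.65² = 10.3 mA, giving V_DS = V_DD − I_D R_D = 12.3 − 10.3 × 2.62 = -14.8 V.
But -14.8 V < V_ov = 1.65 V, so the device is actually in triode.
In triode I_D = k_n[V_ov V_DS − ½ V_DS²] and I_D = (V_DD − V_DS)/R_D. Equating: 9.96 V_DS² − 33.85 V_DS + 12.3 = 0, giving V_DS = 0.414 V (the root below V_ov).
I_D = (12.3 − 0.414) / 2.62 = 4.54 mA.

I_D = 4.54 mA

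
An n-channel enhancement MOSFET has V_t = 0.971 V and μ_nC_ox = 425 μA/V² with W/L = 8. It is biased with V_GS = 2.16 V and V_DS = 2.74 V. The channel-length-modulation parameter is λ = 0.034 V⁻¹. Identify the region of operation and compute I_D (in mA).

Saturation; I_D = 2.63 mA

k_n = μ_nC_ox · (W/L) = 3.4 mA/V².
V_ov = V_GS − V_t = 2.16 − 0.971 = 1.19 V.
Since V_DS = 2.74 V ≥ V_ov = 1.19 V, the device is in saturation.
I_D = ½ k_n V_ov² (1 + λ V_DS) = 0.5 × 3.4 × 1.19² × (1 + 0.034 × 2.74) = 2.63 mA.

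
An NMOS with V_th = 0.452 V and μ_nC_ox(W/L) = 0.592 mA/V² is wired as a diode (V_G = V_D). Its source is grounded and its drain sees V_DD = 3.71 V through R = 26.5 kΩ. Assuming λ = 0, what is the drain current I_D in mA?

With gate tied to drain, V_GS = V_DS ≥ V_GS − V_th, so the device is in saturation.
KCL at the drain: ½ k_n (V_GS − V_th)² = (V_DD − V_GS)/R.
Let x = V_GS − 0.452. Then 7.84 x² + x − 3.258 = 0, giving x = 0.584 V (positive root), so V_GS = 1.04 V.
I_D = (V_DD − V_GS)/R = (3.71 − 1.04) / 26.5 = 0.101 mA.

I_D = 0.101 mA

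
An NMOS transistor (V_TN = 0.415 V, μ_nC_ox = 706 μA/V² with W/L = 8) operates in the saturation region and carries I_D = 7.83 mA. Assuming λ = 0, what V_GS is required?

V_GS = 2.08 V

k_n = μ_nC_ox · (W/L) = 5.648 mA/V².
In saturation I_D = ½ k_n (V_GS − V_TN)², so V_GS − V_TN = √(2 I_D / k_n) = √(2 × 7.83 / 5.648) = 1.67 V.
V_GS = 0.415 + 1.67 = 2.08 V.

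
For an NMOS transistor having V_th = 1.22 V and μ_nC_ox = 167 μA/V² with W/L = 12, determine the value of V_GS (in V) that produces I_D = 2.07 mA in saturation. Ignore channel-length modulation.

V_GS = 2.66 V

k_n = μ_nC_ox · (W/L) = 2.004 mA/V².
In saturation I_D = ½ k_n (V_GS − V_th)², so V_GS − V_th = √(2 I_D / k_n) = √(2 × 2.07 / 2.004) = 1.44 V.
V_GS = 1.22 + 1.44 = 2.66 V.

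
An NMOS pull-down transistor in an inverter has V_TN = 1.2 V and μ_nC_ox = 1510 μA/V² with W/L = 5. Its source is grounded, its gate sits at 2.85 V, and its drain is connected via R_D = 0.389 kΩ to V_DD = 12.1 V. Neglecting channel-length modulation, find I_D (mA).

V_GS = V_G = 2.85 V, so V_ov = 2.85 − 1.2 = 1.65 V.
k_n = μ_nC_ox · (W/L) = 7.55 mA/V².
Assume saturation: I_D = ½ k_n V_ov² = 0.5 × 7.55 × 1.65² = 10.3 mA, giving V_DS = V_DD − I_D R_D = 12.1 − 10.3 × 0.389 = 8.1 V.
V_DS = 8.1 V ≥ V_ov = 1.65 V, confirming saturation.

I_D = 10.3 mA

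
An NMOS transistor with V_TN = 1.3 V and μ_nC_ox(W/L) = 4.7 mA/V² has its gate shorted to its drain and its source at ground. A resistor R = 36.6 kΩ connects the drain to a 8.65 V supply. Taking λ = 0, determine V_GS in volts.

V_GS = 1.59 V

With gate tied to drain, V_GS = V_DS ≥ V_GS − V_TN, so the device is in saturation.
KCL at the drain: ½ k_n (V_GS − V_TN)² = (V_DD − V_GS)/R.
Let x = V_GS − 1.3. Then 86 x² + x − 7.35 = 0, giving x = 0.287 V (positive root), so V_GS = 1.59 V.
I_D = (V_DD − V_GS)/R = (8.65 − 1.59) / 36.6 = 0.193 mA.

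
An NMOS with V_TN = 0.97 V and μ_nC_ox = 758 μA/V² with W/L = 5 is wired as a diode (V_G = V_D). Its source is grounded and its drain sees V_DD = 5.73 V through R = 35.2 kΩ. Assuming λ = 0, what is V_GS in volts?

V_GS = 1.23 V

With gate tied to drain, V_GS = V_DS ≥ V_GS − V_TN, so the device is in saturation.
k_n = μ_nC_ox · (W/L) = 3.79 mA/V².
KCL at the drain: ½ k_n (V_GS − V_TN)² = (V_DD − V_GS)/R.
Let x = V_GS − 0.97. Then 66.7 x² + x − 4.76 = 0, giving x = 0.26 V (positive root), so V_GS = 1.23 V.
I_D = (V_DD − V_GS)/R = (5.73 − 1.23) / 35.2 = 0.128 mA.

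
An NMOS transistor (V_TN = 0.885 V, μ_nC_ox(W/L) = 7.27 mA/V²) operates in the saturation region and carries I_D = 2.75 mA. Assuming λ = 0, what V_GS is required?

In saturation I_D = ½ k_n (V_GS − V_TN)², so V_GS − V_TN = √(2 I_D / k_n) = √(2 × 2.75 / 7.27) = 0.87 V.
V_GS = 0.885 + 0.87 = 1.75 V.

V_GS = 1.75 V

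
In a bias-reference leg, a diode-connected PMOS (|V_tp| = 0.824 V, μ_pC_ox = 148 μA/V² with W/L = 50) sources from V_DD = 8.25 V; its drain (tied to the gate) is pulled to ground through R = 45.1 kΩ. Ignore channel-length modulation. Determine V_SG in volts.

V_SG = 1.03 V

With gate tied to drain, V_SG = V_SD ≥ V_SG − |V_tp|, so the device is in saturation.
k_p = μ_pC_ox · (W/L) = 7.4 mA/V².
KCL at the drain: ½ k_p (V_SG − |V_tp|)² = (V_DD − V_SG)/R.
Let x = V_SG − 0.824. Then 167 x² + x − 7.426 = 0, giving x = 0.208 V (positive root), so V_SG = 1.03 V.
I_D = (V_DD − V_SG)/R = (8.25 − 1.03) / 45.1 = 0.16 mA.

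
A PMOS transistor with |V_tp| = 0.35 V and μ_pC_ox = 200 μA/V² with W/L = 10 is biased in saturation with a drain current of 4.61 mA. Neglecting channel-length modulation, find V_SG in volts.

V_SG = 2.50 V

k_p = μ_pC_ox · (W/L) = 2 mA/V².
In saturation I_D = ½ k_p (V_SG − |V_tp|)², so V_SG − |V_tp| = √(2 I_D / k_p) = √(2 × 4.61 / 2) = 2.15 V.
V_SG = 0.35 + 2.15 = 2.5 V.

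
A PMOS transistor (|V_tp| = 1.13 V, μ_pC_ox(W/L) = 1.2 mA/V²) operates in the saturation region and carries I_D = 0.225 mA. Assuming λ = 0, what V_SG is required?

V_SG = 1.74 V

In saturation I_D = ½ k_p (V_SG − |V_tp|)², so V_SG − |V_tp| = √(2 I_D / k_p) = √(2 × 0.225 / 1.2) = 0.612 V.
V_SG = 1.13 + 0.612 = 1.74 V.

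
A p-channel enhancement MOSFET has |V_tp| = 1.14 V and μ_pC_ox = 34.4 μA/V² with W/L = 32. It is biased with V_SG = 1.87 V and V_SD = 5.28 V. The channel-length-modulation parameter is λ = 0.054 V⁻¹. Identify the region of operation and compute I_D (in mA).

Saturation; I_D = 0.377 mA

k_p = μ_pC_ox · (W/L) = 1.101 mA/V².
V_ov = V_SG − |V_tp| = 1.87 − 1.14 = 0.73 V.
Since V_SD = 5.28 V ≥ V_ov = 0.73 V, the device is in saturation.
I_D = ½ k_p V_ov² (1 + λ V_SD) = 0.5 × 1.101 × 0.73² × (1 + 0.054 × 5.28) = 0.377 mA.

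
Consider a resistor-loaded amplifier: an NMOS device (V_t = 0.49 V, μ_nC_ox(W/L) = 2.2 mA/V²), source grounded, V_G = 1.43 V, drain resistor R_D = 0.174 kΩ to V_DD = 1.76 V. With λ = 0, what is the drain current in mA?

I_D = 0.972 mA

V_GS = V_G = 1.43 V, so V_ov = 1.43 − 0.49 = 0.94 V.
Assume saturation: I_D = ½ k_n V_ov² = 0.5 × 2.2 × 0.94² = 0.972 mA, giving V_DS = V_DD − I_D R_D = 1.76 − 0.972 × 0.174 = 1.59 V.
V_DS = 1.59 V ≥ V_ov = 0.94 V, confirming saturation.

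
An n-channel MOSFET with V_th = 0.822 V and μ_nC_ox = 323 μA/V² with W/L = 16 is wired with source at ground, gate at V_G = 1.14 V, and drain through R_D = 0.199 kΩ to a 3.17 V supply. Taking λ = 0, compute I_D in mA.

V_GS = V_G = 1.14 V, so V_ov = 1.14 − 0.822 = 0.318 V.
k_n = μ_nC_ox · (W/L) = 5.168 mA/V².
Assume saturation: I_D = ½ k_n V_ov² = 0.5 × 5.168 × 0.318² = 0.261 mA, giving V_DS = V_DD − I_D R_D = 3.17 − 0.261 × 0.199 = 3.12 V.
V_DS = 3.12 V ≥ V_ov = 0.318 V, confirming saturation.

I_D = 0.261 mA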